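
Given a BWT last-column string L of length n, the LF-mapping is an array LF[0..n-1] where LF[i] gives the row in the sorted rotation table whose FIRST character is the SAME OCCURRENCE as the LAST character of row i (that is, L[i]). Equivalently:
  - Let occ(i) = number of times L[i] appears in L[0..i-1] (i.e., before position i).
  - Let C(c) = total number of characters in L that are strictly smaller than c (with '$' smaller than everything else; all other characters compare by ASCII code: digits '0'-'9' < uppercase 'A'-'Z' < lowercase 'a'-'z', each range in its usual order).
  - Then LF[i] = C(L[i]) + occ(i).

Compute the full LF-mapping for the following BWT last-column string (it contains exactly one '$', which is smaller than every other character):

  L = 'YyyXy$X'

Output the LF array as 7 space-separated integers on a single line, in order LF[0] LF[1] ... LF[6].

Answer: 3 4 5 1 6 0 2

Derivation:
Char counts: '$':1, 'X':2, 'Y':1, 'y':3
C (first-col start): C('$')=0, C('X')=1, C('Y')=3, C('y')=4
L[0]='Y': occ=0, LF[0]=C('Y')+0=3+0=3
L[1]='y': occ=0, LF[1]=C('y')+0=4+0=4
L[2]='y': occ=1, LF[2]=C('y')+1=4+1=5
L[3]='X': occ=0, LF[3]=C('X')+0=1+0=1
L[4]='y': occ=2, LF[4]=C('y')+2=4+2=6
L[5]='$': occ=0, LF[5]=C('$')+0=0+0=0
L[6]='X': occ=1, LF[6]=C('X')+1=1+1=2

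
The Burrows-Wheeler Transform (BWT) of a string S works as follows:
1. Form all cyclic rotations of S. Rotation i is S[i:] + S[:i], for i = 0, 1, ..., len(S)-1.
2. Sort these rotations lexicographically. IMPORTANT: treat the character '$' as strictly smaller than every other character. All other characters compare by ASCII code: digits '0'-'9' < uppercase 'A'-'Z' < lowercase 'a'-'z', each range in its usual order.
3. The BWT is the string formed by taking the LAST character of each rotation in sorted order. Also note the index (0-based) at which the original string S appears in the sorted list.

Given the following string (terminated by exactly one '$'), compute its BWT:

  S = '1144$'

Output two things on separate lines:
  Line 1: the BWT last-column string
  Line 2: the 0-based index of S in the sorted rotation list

All 5 rotations (rotation i = S[i:]+S[:i]):
  rot[0] = 1144$
  rot[1] = 144$1
  rot[2] = 44$11
  rot[3] = 4$114
  rot[4] = $1144
Sorted (with $ < everything):
  sorted[0] = $1144  (last char: '4')
  sorted[1] = 1144$  (last char: '$')
  sorted[2] = 144$1  (last char: '1')
  sorted[3] = 4$114  (last char: '4')
  sorted[4] = 44$11  (last char: '1')
Last column: 4$141
Original string S is at sorted index 1

Answer: 4$141
1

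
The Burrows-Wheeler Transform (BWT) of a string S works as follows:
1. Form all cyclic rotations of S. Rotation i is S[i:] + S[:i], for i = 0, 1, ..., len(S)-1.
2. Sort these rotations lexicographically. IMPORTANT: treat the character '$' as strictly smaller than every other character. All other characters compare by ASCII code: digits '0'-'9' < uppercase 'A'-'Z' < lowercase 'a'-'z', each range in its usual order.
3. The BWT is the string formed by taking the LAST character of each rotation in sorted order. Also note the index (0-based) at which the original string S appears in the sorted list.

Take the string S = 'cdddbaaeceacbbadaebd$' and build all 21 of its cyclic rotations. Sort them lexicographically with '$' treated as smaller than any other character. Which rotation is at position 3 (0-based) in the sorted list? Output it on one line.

All 21 rotations (rotation i = S[i:]+S[:i]):
  rot[0] = cdddbaaeceacbbadaebd$
  rot[1] = dddbaaeceacbbadaebd$c
  rot[2] = ddbaaeceacbbadaebd$cd
  rot[3] = dbaaeceacbbadaebd$cdd
  rot[4] = baaeceacbbadaebd$cddd
  rot[5] = aaeceacbbadaebd$cdddb
  rot[6] = aeceacbbadaebd$cdddba
  rot[7] = eceacbbadaebd$cdddbaa
  rot[8] = ceacbbadaebd$cdddbaae
  rot[9] = eacbbadaebd$cdddbaaec
  rot[10] = acbbadaebd$cdddbaaece
  rot[11] = cbbadaebd$cdddbaaecea
  rot[12] = bbadaebd$cdddbaaeceac
  rot[13] = badaebd$cdddbaaeceacb
  rot[14] = adaebd$cdddbaaeceacbb
  rot[15] = daebd$cdddbaaeceacbba
  rot[16] = aebd$cdddbaaeceacbbad
  rot[17] = ebd$cdddbaaeceacbbada
  rot[18] = bd$cdddbaaeceacbbadae
  rot[19] = d$cdddbaaeceacbbadaeb
  rot[20] = $cdddbaaeceacbbadaebd
Sorted (with $ < everything):
  sorted[0] = $cdddbaaeceacbbadaebd
  sorted[1] = aaeceacbbadaebd$cdddb
  sorted[2] = acbbadaebd$cdddbaaece
  sorted[3] = adaebd$cdddbaaeceacbb
  sorted[4] = aebd$cdddbaaeceacbbad
  sorted[5] = aeceacbbadaebd$cdddba
  sorted[6] = baaeceacbbadaebd$cddd
  sorted[7] = badaebd$cdddbaaeceacb
  sorted[8] = bbadaebd$cdddbaaeceac
  sorted[9] = bd$cdddbaaeceacbbadae
  sorted[10] = cbbadaebd$cdddbaaecea
  sorted[11] = cdddbaaeceacbbadaebd$
  sorted[12] = ceacbbadaebd$cdddbaae
  sorted[13] = d$cdddbaaeceacbbadaeb
  sorted[14] = daebd$cdddbaaeceacbba
  sorted[15] = dbaaeceacbbadaebd$cdd
  sorted[16] = ddbaaeceacbbadaebd$cd
  sorted[17] = dddbaaeceacbbadaebd$c
  sorted[18] = eacbbadaebd$cdddbaaec
  sorted[19] = ebd$cdddbaaeceacbbada
  sorted[20] = eceacbbadaebd$cdddbaa
sorted[3] = adaebd$cdddbaaeceacbb

Answer: adaebd$cdddbaaeceacbb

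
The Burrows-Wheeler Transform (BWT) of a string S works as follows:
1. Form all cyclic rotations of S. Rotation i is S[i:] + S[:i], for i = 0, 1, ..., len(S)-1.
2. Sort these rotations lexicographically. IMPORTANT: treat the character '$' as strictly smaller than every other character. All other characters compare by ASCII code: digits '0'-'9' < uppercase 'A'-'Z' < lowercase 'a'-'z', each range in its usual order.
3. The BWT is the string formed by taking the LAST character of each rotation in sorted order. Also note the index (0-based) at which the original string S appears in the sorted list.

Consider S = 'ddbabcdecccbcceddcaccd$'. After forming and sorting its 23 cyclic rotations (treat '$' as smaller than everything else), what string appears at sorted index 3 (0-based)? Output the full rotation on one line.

Answer: babcdecccbcceddcaccd$dd

Derivation:
All 23 rotations (rotation i = S[i:]+S[:i]):
  rot[0] = ddbabcdecccbcceddcaccd$
  rot[1] = dbabcdecccbcceddcaccd$d
  rot[2] = babcdecccbcceddcaccd$dd
  rot[3] = abcdecccbcceddcaccd$ddb
  rot[4] = bcdecccbcceddcaccd$ddba
  rot[5] = cdecccbcceddcaccd$ddbab
  rot[6] = decccbcceddcaccd$ddbabc
  rot[7] = ecccbcceddcaccd$ddbabcd
  rot[8] = cccbcceddcaccd$ddbabcde
  rot[9] = ccbcceddcaccd$ddbabcdec
  rot[10] = cbcceddcaccd$ddbabcdecc
  rot[11] = bcceddcaccd$ddbabcdeccc
  rot[12] = cceddcaccd$ddbabcdecccb
  rot[13] = ceddcaccd$ddbabcdecccbc
  rot[14] = eddcaccd$ddbabcdecccbcc
  rot[15] = ddcaccd$ddbabcdecccbcce
  rot[16] = dcaccd$ddbabcdecccbcced
  rot[17] = caccd$ddbabcdecccbccedd
  rot[18] = accd$ddbabcdecccbcceddc
  rot[19] = ccd$ddbabcdecccbcceddca
  rot[20] = cd$ddbabcdecccbcceddcac
  rot[21] = d$ddbabcdecccbcceddcacc
  rot[22] = $ddbabcdecccbcceddcaccd
Sorted (with $ < everything):
  sorted[0] = $ddbabcdecccbcceddcaccd
  sorted[1] = abcdecccbcceddcaccd$ddb
  sorted[2] = accd$ddbabcdecccbcceddc
  sorted[3] = babcdecccbcceddcaccd$dd
  sorted[4] = bcceddcaccd$ddbabcdeccc
  sorted[5] = bcdecccbcceddcaccd$ddba
  sorted[6] = caccd$ddbabcdecccbccedd
  sorted[7] = cbcceddcaccd$ddbabcdecc
  sorted[8] = ccbcceddcaccd$ddbabcdec
  sorted[9] = cccbcceddcaccd$ddbabcde
  sorted[10] = ccd$ddbabcdecccbcceddca
  sorted[11] = cceddcaccd$ddbabcdecccb
  sorted[12] = cd$ddbabcdecccbcceddcac
  sorted[13] = cdecccbcceddcaccd$ddbab
  sorted[14] = ceddcaccd$ddbabcdecccbc
  sorted[15] = d$ddbabcdecccbcceddcacc
  sorted[16] = dbabcdecccbcceddcaccd$d
  sorted[17] = dcaccd$ddbabcdecccbcced
  sorted[18] = ddbabcdecccbcceddcaccd$
  sorted[19] = ddcaccd$ddbabcdecccbcce
  sorted[20] = decccbcceddcaccd$ddbabc
  sorted[21] = ecccbcceddcaccd$ddbabcd
  sorted[22] = eddcaccd$ddbabcdecccbcc
sorted[3] = babcdecccbcceddcaccd$dd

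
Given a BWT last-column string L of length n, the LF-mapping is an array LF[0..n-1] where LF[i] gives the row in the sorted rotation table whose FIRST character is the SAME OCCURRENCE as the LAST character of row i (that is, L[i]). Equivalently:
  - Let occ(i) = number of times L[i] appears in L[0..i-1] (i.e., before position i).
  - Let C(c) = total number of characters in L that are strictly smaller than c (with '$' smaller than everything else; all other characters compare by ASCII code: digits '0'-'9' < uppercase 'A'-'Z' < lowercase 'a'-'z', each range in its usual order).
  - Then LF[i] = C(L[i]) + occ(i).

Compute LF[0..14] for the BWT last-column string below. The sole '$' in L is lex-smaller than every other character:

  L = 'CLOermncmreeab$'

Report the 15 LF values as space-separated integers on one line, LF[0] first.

Answer: 1 2 3 7 13 10 12 6 11 14 8 9 4 5 0

Derivation:
Char counts: '$':1, 'C':1, 'L':1, 'O':1, 'a':1, 'b':1, 'c':1, 'e':3, 'm':2, 'n':1, 'r':2
C (first-col start): C('$')=0, C('C')=1, C('L')=2, C('O')=3, C('a')=4, C('b')=5, C('c')=6, C('e')=7, C('m')=10, C('n')=12, C('r')=13
L[0]='C': occ=0, LF[0]=C('C')+0=1+0=1
L[1]='L': occ=0, LF[1]=C('L')+0=2+0=2
L[2]='O': occ=0, LF[2]=C('O')+0=3+0=3
L[3]='e': occ=0, LF[3]=C('e')+0=7+0=7
L[4]='r': occ=0, LF[4]=C('r')+0=13+0=13
L[5]='m': occ=0, LF[5]=C('m')+0=10+0=10
L[6]='n': occ=0, LF[6]=C('n')+0=12+0=12
L[7]='c': occ=0, LF[7]=C('c')+0=6+0=6
L[8]='m': occ=1, LF[8]=C('m')+1=10+1=11
L[9]='r': occ=1, LF[9]=C('r')+1=13+1=14
L[10]='e': occ=1, LF[10]=C('e')+1=7+1=8
L[11]='e': occ=2, LF[11]=C('e')+2=7+2=9
L[12]='a': occ=0, LF[12]=C('a')+0=4+0=4
L[13]='b': occ=0, LF[13]=C('b')+0=5+0=5
L[14]='$': occ=0, LF[14]=C('$')+0=0+0=0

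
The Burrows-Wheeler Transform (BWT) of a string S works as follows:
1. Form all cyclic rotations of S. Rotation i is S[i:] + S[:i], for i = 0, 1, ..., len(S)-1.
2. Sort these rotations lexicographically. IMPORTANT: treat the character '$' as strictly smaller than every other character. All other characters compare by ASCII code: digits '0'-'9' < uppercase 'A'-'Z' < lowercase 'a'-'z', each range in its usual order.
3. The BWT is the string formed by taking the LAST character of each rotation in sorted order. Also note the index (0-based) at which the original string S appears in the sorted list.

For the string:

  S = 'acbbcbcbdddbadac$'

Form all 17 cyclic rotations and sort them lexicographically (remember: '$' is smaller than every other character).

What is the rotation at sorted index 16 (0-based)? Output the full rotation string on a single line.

Answer: dddbadac$acbbcbcb

Derivation:
All 17 rotations (rotation i = S[i:]+S[:i]):
  rot[0] = acbbcbcbdddbadac$
  rot[1] = cbbcbcbdddbadac$a
  rot[2] = bbcbcbdddbadac$ac
  rot[3] = bcbcbdddbadac$acb
  rot[4] = cbcbdddbadac$acbb
  rot[5] = bcbdddbadac$acbbc
  rot[6] = cbdddbadac$acbbcb
  rot[7] = bdddbadac$acbbcbc
  rot[8] = dddbadac$acbbcbcb
  rot[9] = ddbadac$acbbcbcbd
  rot[10] = dbadac$acbbcbcbdd
  rot[11] = badac$acbbcbcbddd
  rot[12] = adac$acbbcbcbdddb
  rot[13] = dac$acbbcbcbdddba
  rot[14] = ac$acbbcbcbdddbad
  rot[15] = c$acbbcbcbdddbada
  rot[16] = $acbbcbcbdddbadac
Sorted (with $ < everything):
  sorted[0] = $acbbcbcbdddbadac
  sorted[1] = ac$acbbcbcbdddbad
  sorted[2] = acbbcbcbdddbadac$
  sorted[3] = adac$acbbcbcbdddb
  sorted[4] = badac$acbbcbcbddd
  sorted[5] = bbcbcbdddbadac$ac
  sorted[6] = bcbcbdddbadac$acb
  sorted[7] = bcbdddbadac$acbbc
  sorted[8] = bdddbadac$acbbcbc
  sorted[9] = c$acbbcbcbdddbada
  sorted[10] = cbbcbcbdddbadac$a
  sorted[11] = cbcbdddbadac$acbb
  sorted[12] = cbdddbadac$acbbcb
  sorted[13] = dac$acbbcbcbdddba
  sorted[14] = dbadac$acbbcbcbdd
  sorted[15] = ddbadac$acbbcbcbd
  sorted[16] = dddbadac$acbbcbcb
sorted[16] = dddbadac$acbbcbcb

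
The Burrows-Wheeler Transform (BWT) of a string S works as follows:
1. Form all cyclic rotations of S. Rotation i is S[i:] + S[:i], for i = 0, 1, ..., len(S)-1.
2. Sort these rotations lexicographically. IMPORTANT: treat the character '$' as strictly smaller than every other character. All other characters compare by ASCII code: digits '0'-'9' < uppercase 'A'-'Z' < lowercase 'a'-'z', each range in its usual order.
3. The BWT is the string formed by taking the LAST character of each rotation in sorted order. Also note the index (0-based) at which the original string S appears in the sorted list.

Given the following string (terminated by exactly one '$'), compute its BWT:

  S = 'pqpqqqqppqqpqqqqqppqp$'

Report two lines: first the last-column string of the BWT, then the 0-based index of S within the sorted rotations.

All 22 rotations (rotation i = S[i:]+S[:i]):
  rot[0] = pqpqqqqppqqpqqqqqppqp$
  rot[1] = qpqqqqppqqpqqqqqppqp$p
  rot[2] = pqqqqppqqpqqqqqppqp$pq
  rot[3] = qqqqppqqpqqqqqppqp$pqp
  rot[4] = qqqppqqpqqqqqppqp$pqpq
  rot[5] = qqppqqpqqqqqppqp$pqpqq
  rot[6] = qppqqpqqqqqppqp$pqpqqq
  rot[7] = ppqqpqqqqqppqp$pqpqqqq
  rot[8] = pqqpqqqqqppqp$pqpqqqqp
  rot[9] = qqpqqqqqppqp$pqpqqqqpp
  rot[10] = qpqqqqqppqp$pqpqqqqppq
  rot[11] = pqqqqqppqp$pqpqqqqppqq
  rot[12] = qqqqqppqp$pqpqqqqppqqp
  rot[13] = qqqqppqp$pqpqqqqppqqpq
  rot[14] = qqqppqp$pqpqqqqppqqpqq
  rot[15] = qqppqp$pqpqqqqppqqpqqq
  rot[16] = qppqp$pqpqqqqppqqpqqqq
  rot[17] = ppqp$pqpqqqqppqqpqqqqq
  rot[18] = pqp$pqpqqqqppqqpqqqqqp
  rot[19] = qp$pqpqqqqppqqpqqqqqpp
  rot[20] = p$pqpqqqqppqqpqqqqqppq
  rot[21] = $pqpqqqqppqqpqqqqqppqp
Sorted (with $ < everything):
  sorted[0] = $pqpqqqqppqqpqqqqqppqp  (last char: 'p')
  sorted[1] = p$pqpqqqqppqqpqqqqqppq  (last char: 'q')
  sorted[2] = ppqp$pqpqqqqppqqpqqqqq  (last char: 'q')
  sorted[3] = ppqqpqqqqqppqp$pqpqqqq  (last char: 'q')
  sorted[4] = pqp$pqpqqqqppqqpqqqqqp  (last char: 'p')
  sorted[5] = pqpqqqqppqqpqqqqqppqp$  (last char: '$')
  sorted[6] = pqqpqqqqqppqp$pqpqqqqp  (last char: 'p')
  sorted[7] = pqqqqppqqpqqqqqppqp$pq  (last char: 'q')
  sorted[8] = pqqqqqppqp$pqpqqqqppqq  (last char: 'q')
  sorted[9] = qp$pqpqqqqppqqpqqqqqpp  (last char: 'p')
  sorted[10] = qppqp$pqpqqqqppqqpqqqq  (last char: 'q')
  sorted[11] = qppqqpqqqqqppqp$pqpqqq  (last char: 'q')
  sorted[12] = qpqqqqppqqpqqqqqppqp$p  (last char: 'p')
  sorted[13] = qpqqqqqppqp$pqpqqqqppq  (last char: 'q')
  sorted[14] = qqppqp$pqpqqqqppqqpqqq  (last char: 'q')
  sorted[15] = qqppqqpqqqqqppqp$pqpqq  (last char: 'q')
  sorted[16] = qqpqqqqqppqp$pqpqqqqpp  (last char: 'p')
  sorted[17] = qqqppqp$pqpqqqqppqqpqq  (last char: 'q')
  sorted[18] = qqqppqqpqqqqqppqp$pqpq  (last char: 'q')
  sorted[19] = qqqqppqp$pqpqqqqppqqpq  (last char: 'q')
  sorted[20] = qqqqppqqpqqqqqppqp$pqp  (last char: 'p')
  sorted[21] = qqqqqppqp$pqpqqqqppqqp  (last char: 'p')
Last column: pqqqp$pqqpqqpqqqpqqqpp
Original string S is at sorted index 5

Answer: pqqqp$pqqpqqpqqqpqqqpp
5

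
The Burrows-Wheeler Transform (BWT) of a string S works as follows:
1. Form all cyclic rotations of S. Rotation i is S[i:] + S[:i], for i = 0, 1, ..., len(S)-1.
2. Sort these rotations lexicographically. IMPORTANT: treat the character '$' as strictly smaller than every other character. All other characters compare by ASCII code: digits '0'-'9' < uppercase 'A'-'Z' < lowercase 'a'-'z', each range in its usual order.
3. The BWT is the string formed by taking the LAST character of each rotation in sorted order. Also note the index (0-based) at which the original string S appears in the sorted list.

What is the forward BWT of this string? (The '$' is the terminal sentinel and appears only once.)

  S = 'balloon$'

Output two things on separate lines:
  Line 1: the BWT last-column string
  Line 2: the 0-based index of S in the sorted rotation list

All 8 rotations (rotation i = S[i:]+S[:i]):
  rot[0] = balloon$
  rot[1] = alloon$b
  rot[2] = lloon$ba
  rot[3] = loon$bal
  rot[4] = oon$ball
  rot[5] = on$ballo
  rot[6] = n$balloo
  rot[7] = $balloon
Sorted (with $ < everything):
  sorted[0] = $balloon  (last char: 'n')
  sorted[1] = alloon$b  (last char: 'b')
  sorted[2] = balloon$  (last char: '$')
  sorted[3] = lloon$ba  (last char: 'a')
  sorted[4] = loon$bal  (last char: 'l')
  sorted[5] = n$balloo  (last char: 'o')
  sorted[6] = on$ballo  (last char: 'o')
  sorted[7] = oon$ball  (last char: 'l')
Last column: nb$alool
Original string S is at sorted index 2

Answer: nb$alool
2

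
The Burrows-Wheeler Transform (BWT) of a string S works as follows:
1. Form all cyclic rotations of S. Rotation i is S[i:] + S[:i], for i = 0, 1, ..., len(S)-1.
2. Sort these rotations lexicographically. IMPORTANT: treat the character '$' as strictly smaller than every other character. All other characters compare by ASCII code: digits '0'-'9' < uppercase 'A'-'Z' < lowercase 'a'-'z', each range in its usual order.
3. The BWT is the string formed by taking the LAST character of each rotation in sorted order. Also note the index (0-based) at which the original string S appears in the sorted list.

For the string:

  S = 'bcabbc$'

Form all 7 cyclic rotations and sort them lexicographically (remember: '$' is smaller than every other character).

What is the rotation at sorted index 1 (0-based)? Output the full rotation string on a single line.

All 7 rotations (rotation i = S[i:]+S[:i]):
  rot[0] = bcabbc$
  rot[1] = cabbc$b
  rot[2] = abbc$bc
  rot[3] = bbc$bca
  rot[4] = bc$bcab
  rot[5] = c$bcabb
  rot[6] = $bcabbc
Sorted (with $ < everything):
  sorted[0] = $bcabbc
  sorted[1] = abbc$bc
  sorted[2] = bbc$bca
  sorted[3] = bc$bcab
  sorted[4] = bcabbc$
  sorted[5] = c$bcabb
  sorted[6] = cabbc$b
sorted[1] = abbc$bc

Answer: abbc$bc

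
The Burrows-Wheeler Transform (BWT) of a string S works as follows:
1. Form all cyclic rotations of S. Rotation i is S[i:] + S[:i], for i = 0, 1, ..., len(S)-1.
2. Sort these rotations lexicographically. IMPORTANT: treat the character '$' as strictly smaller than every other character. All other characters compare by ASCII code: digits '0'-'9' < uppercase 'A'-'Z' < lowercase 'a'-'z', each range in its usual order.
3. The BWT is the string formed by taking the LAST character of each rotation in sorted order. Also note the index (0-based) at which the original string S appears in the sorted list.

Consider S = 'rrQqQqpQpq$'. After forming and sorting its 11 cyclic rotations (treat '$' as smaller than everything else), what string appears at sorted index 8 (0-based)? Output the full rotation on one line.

All 11 rotations (rotation i = S[i:]+S[:i]):
  rot[0] = rrQqQqpQpq$
  rot[1] = rQqQqpQpq$r
  rot[2] = QqQqpQpq$rr
  rot[3] = qQqpQpq$rrQ
  rot[4] = QqpQpq$rrQq
  rot[5] = qpQpq$rrQqQ
  rot[6] = pQpq$rrQqQq
  rot[7] = Qpq$rrQqQqp
  rot[8] = pq$rrQqQqpQ
  rot[9] = q$rrQqQqpQp
  rot[10] = $rrQqQqpQpq
Sorted (with $ < everything):
  sorted[0] = $rrQqQqpQpq
  sorted[1] = Qpq$rrQqQqp
  sorted[2] = QqQqpQpq$rr
  sorted[3] = QqpQpq$rrQq
  sorted[4] = pQpq$rrQqQq
  sorted[5] = pq$rrQqQqpQ
  sorted[6] = q$rrQqQqpQp
  sorted[7] = qQqpQpq$rrQ
  sorted[8] = qpQpq$rrQqQ
  sorted[9] = rQqQqpQpq$r
  sorted[10] = rrQqQqpQpq$
sorted[8] = qpQpq$rrQqQ

Answer: qpQpq$rrQqQ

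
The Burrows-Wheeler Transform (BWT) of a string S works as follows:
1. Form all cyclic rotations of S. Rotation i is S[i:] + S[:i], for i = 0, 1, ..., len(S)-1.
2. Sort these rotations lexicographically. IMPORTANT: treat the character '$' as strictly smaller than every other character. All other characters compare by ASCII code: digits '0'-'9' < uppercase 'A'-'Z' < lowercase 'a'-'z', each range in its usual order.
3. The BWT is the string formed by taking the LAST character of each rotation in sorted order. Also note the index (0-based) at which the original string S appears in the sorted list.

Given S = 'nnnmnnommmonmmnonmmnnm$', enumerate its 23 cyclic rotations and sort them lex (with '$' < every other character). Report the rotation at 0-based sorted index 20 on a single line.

Answer: ommmonmmnonmmnnm$nnnmnn

Derivation:
All 23 rotations (rotation i = S[i:]+S[:i]):
  rot[0] = nnnmnnommmonmmnonmmnnm$
  rot[1] = nnmnnommmonmmnonmmnnm$n
  rot[2] = nmnnommmonmmnonmmnnm$nn
  rot[3] = mnnommmonmmnonmmnnm$nnn
  rot[4] = nnommmonmmnonmmnnm$nnnm
  rot[5] = nommmonmmnonmmnnm$nnnmn
  rot[6] = ommmonmmnonmmnnm$nnnmnn
  rot[7] = mmmonmmnonmmnnm$nnnmnno
  rot[8] = mmonmmnonmmnnm$nnnmnnom
  rot[9] = monmmnonmmnnm$nnnmnnomm
  rot[10] = onmmnonmmnnm$nnnmnnommm
  rot[11] = nmmnonmmnnm$nnnmnnommmo
  rot[12] = mmnonmmnnm$nnnmnnommmon
  rot[13] = mnonmmnnm$nnnmnnommmonm
  rot[14] = nonmmnnm$nnnmnnommmonmm
  rot[15] = onmmnnm$nnnmnnommmonmmn
  rot[16] = nmmnnm$nnnmnnommmonmmno
  rot[17] = mmnnm$nnnmnnommmonmmnon
  rot[18] = mnnm$nnnmnnommmonmmnonm
  rot[19] = nnm$nnnmnnommmonmmnonmm
  rot[20] = nm$nnnmnnommmonmmnonmmn
  rot[21] = m$nnnmnnommmonmmnonmmnn
  rot[22] = $nnnmnnommmonmmnonmmnnm
Sorted (with $ < everything):
  sorted[0] = $nnnmnnommmonmmnonmmnnm
  sorted[1] = m$nnnmnnommmonmmnonmmnn
  sorted[2] = mmmonmmnonmmnnm$nnnmnno
  sorted[3] = mmnnm$nnnmnnommmonmmnon
  sorted[4] = mmnonmmnnm$nnnmnnommmon
  sorted[5] = mmonmmnonmmnnm$nnnmnnom
  sorted[6] = mnnm$nnnmnnommmonmmnonm
  sorted[7] = mnnommmonmmnonmmnnm$nnn
  sorted[8] = mnonmmnnm$nnnmnnommmonm
  sorted[9] = monmmnonmmnnm$nnnmnnomm
  sorted[10] = nm$nnnmnnommmonmmnonmmn
  sorted[11] = nmmnnm$nnnmnnommmonmmno
  sorted[12] = nmmnonmmnnm$nnnmnnommmo
  sorted[13] = nmnnommmonmmnonmmnnm$nn
  sorted[14] = nnm$nnnmnnommmonmmnonmm
  sorted[15] = nnmnnommmonmmnonmmnnm$n
  sorted[16] = nnnmnnommmonmmnonmmnnm$
  sorted[17] = nnommmonmmnonmmnnm$nnnm
  sorted[18] = nommmonmmnonmmnnm$nnnmn
  sorted[19] = nonmmnnm$nnnmnnommmonmm
  sorted[20] = ommmonmmnonmmnnm$nnnmnn
  sorted[21] = onmmnnm$nnnmnnommmonmmn
  sorted[22] = onmmnonmmnnm$nnnmnnommm
sorted[20] = ommmonmmnonmmnnm$nnnmnn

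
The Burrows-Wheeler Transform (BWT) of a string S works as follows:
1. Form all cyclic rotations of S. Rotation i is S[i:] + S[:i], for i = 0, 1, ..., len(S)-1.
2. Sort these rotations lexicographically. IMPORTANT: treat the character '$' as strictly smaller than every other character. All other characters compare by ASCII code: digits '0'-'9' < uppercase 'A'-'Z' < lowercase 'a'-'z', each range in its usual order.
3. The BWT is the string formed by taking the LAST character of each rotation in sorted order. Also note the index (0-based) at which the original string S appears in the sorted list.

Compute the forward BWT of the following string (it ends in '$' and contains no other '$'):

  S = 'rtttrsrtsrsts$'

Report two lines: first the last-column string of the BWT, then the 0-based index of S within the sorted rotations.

Answer: stss$ttrrtsrtr
4

Derivation:
All 14 rotations (rotation i = S[i:]+S[:i]):
  rot[0] = rtttrsrtsrsts$
  rot[1] = tttrsrtsrsts$r
  rot[2] = ttrsrtsrsts$rt
  rot[3] = trsrtsrsts$rtt
  rot[4] = rsrtsrsts$rttt
  rot[5] = srtsrsts$rtttr
  rot[6] = rtsrsts$rtttrs
  rot[7] = tsrsts$rtttrsr
  rot[8] = srsts$rtttrsrt
  rot[9] = rsts$rtttrsrts
  rot[10] = sts$rtttrsrtsr
  rot[11] = ts$rtttrsrtsrs
  rot[12] = s$rtttrsrtsrst
  rot[13] = $rtttrsrtsrsts
Sorted (with $ < everything):
  sorted[0] = $rtttrsrtsrsts  (last char: 's')
  sorted[1] = rsrtsrsts$rttt  (last char: 't')
  sorted[2] = rsts$rtttrsrts  (last char: 's')
  sorted[3] = rtsrsts$rtttrs  (last char: 's')
  sorted[4] = rtttrsrtsrsts$  (last char: '$')
  sorted[5] = s$rtttrsrtsrst  (last char: 't')
  sorted[6] = srsts$rtttrsrt  (last char: 't')
  sorted[7] = srtsrsts$rtttr  (last char: 'r')
  sorted[8] = sts$rtttrsrtsr  (last char: 'r')
  sorted[9] = trsrtsrsts$rtt  (last char: 't')
  sorted[10] = ts$rtttrsrtsrs  (last char: 's')
  sorted[11] = tsrsts$rtttrsr  (last char: 'r')
  sorted[12] = ttrsrtsrsts$rt  (last char: 't')
  sorted[13] = tttrsrtsrsts$r  (last char: 'r')
Last column: stss$ttrrtsrtr
Original string S is at sorted index 4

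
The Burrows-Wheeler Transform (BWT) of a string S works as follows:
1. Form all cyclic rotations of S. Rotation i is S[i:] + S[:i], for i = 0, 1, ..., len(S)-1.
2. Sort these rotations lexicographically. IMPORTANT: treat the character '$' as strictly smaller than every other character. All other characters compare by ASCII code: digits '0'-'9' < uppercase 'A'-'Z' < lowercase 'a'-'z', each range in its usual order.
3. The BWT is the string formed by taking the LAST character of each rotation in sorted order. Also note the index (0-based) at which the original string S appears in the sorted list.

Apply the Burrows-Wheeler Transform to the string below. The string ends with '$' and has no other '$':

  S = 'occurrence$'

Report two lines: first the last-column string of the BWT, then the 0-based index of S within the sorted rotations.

Answer: eonccre$ruc
7

Derivation:
All 11 rotations (rotation i = S[i:]+S[:i]):
  rot[0] = occurrence$
  rot[1] = ccurrence$o
  rot[2] = currence$oc
  rot[3] = urrence$occ
  rot[4] = rrence$occu
  rot[5] = rence$occur
  rot[6] = ence$occurr
  rot[7] = nce$occurre
  rot[8] = ce$occurren
  rot[9] = e$occurrenc
  rot[10] = $occurrence
Sorted (with $ < everything):
  sorted[0] = $occurrence  (last char: 'e')
  sorted[1] = ccurrence$o  (last char: 'o')
  sorted[2] = ce$occurren  (last char: 'n')
  sorted[3] = currence$oc  (last char: 'c')
  sorted[4] = e$occurrenc  (last char: 'c')
  sorted[5] = ence$occurr  (last char: 'r')
  sorted[6] = nce$occurre  (last char: 'e')
  sorted[7] = occurrence$  (last char: '$')
  sorted[8] = rence$occur  (last char: 'r')
  sorted[9] = rrence$occu  (last char: 'u')
  sorted[10] = urrence$occ  (last char: 'c')
Last column: eonccre$ruc
Original string S is at sorted index 7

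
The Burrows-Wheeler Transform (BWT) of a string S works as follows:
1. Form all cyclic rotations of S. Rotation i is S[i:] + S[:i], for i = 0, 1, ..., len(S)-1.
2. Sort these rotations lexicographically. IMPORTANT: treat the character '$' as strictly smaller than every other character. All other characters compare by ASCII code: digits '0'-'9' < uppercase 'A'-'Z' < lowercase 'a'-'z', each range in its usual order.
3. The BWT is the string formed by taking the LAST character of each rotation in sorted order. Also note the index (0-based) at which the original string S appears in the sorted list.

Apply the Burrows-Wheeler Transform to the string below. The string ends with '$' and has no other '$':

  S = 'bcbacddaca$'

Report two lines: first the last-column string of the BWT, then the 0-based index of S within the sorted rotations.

Answer: acdbc$abadc
5

Derivation:
All 11 rotations (rotation i = S[i:]+S[:i]):
  rot[0] = bcbacddaca$
  rot[1] = cbacddaca$b
  rot[2] = bacddaca$bc
  rot[3] = acddaca$bcb
  rot[4] = cddaca$bcba
  rot[5] = ddaca$bcbac
  rot[6] = daca$bcbacd
  rot[7] = aca$bcbacdd
  rot[8] = ca$bcbacdda
  rot[9] = a$bcbacddac
  rot[10] = $bcbacddaca
Sorted (with $ < everything):
  sorted[0] = $bcbacddaca  (last char: 'a')
  sorted[1] = a$bcbacddac  (last char: 'c')
  sorted[2] = aca$bcbacdd  (last char: 'd')
  sorted[3] = acddaca$bcb  (last char: 'b')
  sorted[4] = bacddaca$bc  (last char: 'c')
  sorted[5] = bcbacddaca$  (last char: '$')
  sorted[6] = ca$bcbacdda  (last char: 'a')
  sorted[7] = cbacddaca$b  (last char: 'b')
  sorted[8] = cddaca$bcba  (last char: 'a')
  sorted[9] = daca$bcbacd  (last char: 'd')
  sorted[10] = ddaca$bcbac  (last char: 'c')
Last column: acdbc$abadc
Original string S is at sorted index 5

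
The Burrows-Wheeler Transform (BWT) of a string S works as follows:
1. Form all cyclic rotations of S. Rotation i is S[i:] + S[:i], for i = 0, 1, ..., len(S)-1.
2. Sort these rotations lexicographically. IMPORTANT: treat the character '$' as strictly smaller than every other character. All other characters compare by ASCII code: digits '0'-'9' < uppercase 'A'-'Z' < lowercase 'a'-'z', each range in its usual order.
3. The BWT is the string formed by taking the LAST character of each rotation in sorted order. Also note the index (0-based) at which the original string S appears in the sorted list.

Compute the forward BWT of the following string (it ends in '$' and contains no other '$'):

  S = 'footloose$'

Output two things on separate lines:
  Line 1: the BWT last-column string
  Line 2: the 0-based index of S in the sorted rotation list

Answer: es$tlfoooo
2

Derivation:
All 10 rotations (rotation i = S[i:]+S[:i]):
  rot[0] = footloose$
  rot[1] = ootloose$f
  rot[2] = otloose$fo
  rot[3] = tloose$foo
  rot[4] = loose$foot
  rot[5] = oose$footl
  rot[6] = ose$footlo
  rot[7] = se$footloo
  rot[8] = e$footloos
  rot[9] = $footloose
Sorted (with $ < everything):
  sorted[0] = $footloose  (last char: 'e')
  sorted[1] = e$footloos  (last char: 's')
  sorted[2] = footloose$  (last char: '$')
  sorted[3] = loose$foot  (last char: 't')
  sorted[4] = oose$footl  (last char: 'l')
  sorted[5] = ootloose$f  (last char: 'f')
  sorted[6] = ose$footlo  (last char: 'o')
  sorted[7] = otloose$fo  (last char: 'o')
  sorted[8] = se$footloo  (last char: 'o')
  sorted[9] = tloose$foo  (last char: 'o')
Last column: es$tlfoooo
Original string S is at sorted index 2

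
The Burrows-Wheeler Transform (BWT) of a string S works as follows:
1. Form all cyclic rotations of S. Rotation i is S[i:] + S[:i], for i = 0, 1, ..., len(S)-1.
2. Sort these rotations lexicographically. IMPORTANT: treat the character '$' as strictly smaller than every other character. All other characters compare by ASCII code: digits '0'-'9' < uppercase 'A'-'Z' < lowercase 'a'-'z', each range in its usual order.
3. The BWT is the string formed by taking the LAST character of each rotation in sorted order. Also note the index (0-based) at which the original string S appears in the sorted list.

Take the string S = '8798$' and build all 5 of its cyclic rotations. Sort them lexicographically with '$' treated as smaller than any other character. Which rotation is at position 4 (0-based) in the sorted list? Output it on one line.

All 5 rotations (rotation i = S[i:]+S[:i]):
  rot[0] = 8798$
  rot[1] = 798$8
  rot[2] = 98$87
  rot[3] = 8$879
  rot[4] = $8798
Sorted (with $ < everything):
  sorted[0] = $8798
  sorted[1] = 798$8
  sorted[2] = 8$879
  sorted[3] = 8798$
  sorted[4] = 98$87
sorted[4] = 98$87

Answer: 98$87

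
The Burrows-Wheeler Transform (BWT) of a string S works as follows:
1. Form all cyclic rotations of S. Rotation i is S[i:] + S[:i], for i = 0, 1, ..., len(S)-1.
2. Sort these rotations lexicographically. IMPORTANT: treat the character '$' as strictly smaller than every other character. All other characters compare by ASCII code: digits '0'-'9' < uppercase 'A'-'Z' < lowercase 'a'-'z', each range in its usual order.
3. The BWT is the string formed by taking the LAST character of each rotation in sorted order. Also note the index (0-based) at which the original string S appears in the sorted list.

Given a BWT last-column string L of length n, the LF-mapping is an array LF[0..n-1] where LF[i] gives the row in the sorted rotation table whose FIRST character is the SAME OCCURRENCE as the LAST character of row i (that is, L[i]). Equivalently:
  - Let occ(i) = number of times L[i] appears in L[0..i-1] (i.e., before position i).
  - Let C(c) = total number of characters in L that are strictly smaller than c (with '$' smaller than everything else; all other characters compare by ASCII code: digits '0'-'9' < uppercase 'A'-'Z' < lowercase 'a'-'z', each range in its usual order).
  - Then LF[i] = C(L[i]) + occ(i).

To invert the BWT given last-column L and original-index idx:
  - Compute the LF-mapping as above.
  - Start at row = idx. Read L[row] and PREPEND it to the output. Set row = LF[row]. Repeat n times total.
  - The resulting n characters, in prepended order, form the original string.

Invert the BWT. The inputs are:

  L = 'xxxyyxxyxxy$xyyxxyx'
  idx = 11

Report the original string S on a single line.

Answer: xyyyxxyxyyxxxxyxxx$

Derivation:
LF mapping: 1 2 3 12 13 4 5 14 6 7 15 0 8 16 17 9 10 18 11
Walk LF starting at row 11, prepending L[row]:
  step 1: row=11, L[11]='$', prepend. Next row=LF[11]=0
  step 2: row=0, L[0]='x', prepend. Next row=LF[0]=1
  step 3: row=1, L[1]='x', prepend. Next row=LF[1]=2
  step 4: row=2, L[2]='x', prepend. Next row=LF[2]=3
  step 5: row=3, L[3]='y', prepend. Next row=LF[3]=12
  step 6: row=12, L[12]='x', prepend. Next row=LF[12]=8
  step 7: row=8, L[8]='x', prepend. Next row=LF[8]=6
  step 8: row=6, L[6]='x', prepend. Next row=LF[6]=5
  step 9: row=5, L[5]='x', prepend. Next row=LF[5]=4
  step 10: row=4, L[4]='y', prepend. Next row=LF[4]=13
  step 11: row=13, L[13]='y', prepend. Next row=LF[13]=16
  step 12: row=16, L[16]='x', prepend. Next row=LF[16]=10
  step 13: row=10, L[10]='y', prepend. Next row=LF[10]=15
  step 14: row=15, L[15]='x', prepend. Next row=LF[15]=9
  step 15: row=9, L[9]='x', prepend. Next row=LF[9]=7
  step 16: row=7, L[7]='y', prepend. Next row=LF[7]=14
  step 17: row=14, L[14]='y', prepend. Next row=LF[14]=17
  step 18: row=17, L[17]='y', prepend. Next row=LF[17]=18
  step 19: row=18, L[18]='x', prepend. Next row=LF[18]=11
Reversed output: xyyyxxyxyyxxxxyxxx$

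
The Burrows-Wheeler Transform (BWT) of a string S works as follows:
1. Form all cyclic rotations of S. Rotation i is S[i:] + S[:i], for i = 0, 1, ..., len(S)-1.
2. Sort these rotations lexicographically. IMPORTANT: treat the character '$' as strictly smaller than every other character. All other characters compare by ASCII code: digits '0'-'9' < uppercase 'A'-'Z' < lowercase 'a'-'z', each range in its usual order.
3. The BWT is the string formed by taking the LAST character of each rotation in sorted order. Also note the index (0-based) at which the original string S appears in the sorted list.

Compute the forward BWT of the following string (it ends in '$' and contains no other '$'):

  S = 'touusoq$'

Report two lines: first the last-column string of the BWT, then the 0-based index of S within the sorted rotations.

Answer: qstou$uo
5

Derivation:
All 8 rotations (rotation i = S[i:]+S[:i]):
  rot[0] = touusoq$
  rot[1] = ouusoq$t
  rot[2] = uusoq$to
  rot[3] = usoq$tou
  rot[4] = soq$touu
  rot[5] = oq$touus
  rot[6] = q$touuso
  rot[7] = $touusoq
Sorted (with $ < everything):
  sorted[0] = $touusoq  (last char: 'q')
  sorted[1] = oq$touus  (last char: 's')
  sorted[2] = ouusoq$t  (last char: 't')
  sorted[3] = q$touuso  (last char: 'o')
  sorted[4] = soq$touu  (last char: 'u')
  sorted[5] = touusoq$  (last char: '$')
  sorted[6] = usoq$tou  (last char: 'u')
  sorted[7] = uusoq$to  (last char: 'o')
Last column: qstou$uo
Original string S is at sorted index 5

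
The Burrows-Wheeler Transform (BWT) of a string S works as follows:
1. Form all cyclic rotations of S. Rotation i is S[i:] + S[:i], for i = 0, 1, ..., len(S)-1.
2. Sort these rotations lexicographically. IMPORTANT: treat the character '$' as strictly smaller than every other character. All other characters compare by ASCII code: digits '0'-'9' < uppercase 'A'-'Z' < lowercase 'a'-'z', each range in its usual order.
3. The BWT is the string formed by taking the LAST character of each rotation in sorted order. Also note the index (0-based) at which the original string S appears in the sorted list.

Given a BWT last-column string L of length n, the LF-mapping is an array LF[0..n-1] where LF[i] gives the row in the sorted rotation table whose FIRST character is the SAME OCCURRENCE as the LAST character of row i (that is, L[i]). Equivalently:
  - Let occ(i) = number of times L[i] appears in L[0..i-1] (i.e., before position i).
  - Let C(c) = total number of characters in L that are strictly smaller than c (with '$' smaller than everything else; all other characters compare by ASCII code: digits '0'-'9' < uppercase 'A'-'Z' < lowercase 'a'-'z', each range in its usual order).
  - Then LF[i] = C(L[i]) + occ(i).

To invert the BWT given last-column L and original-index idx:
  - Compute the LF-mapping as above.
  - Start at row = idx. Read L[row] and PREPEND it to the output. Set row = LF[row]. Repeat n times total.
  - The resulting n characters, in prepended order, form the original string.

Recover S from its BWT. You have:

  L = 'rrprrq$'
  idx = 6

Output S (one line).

Answer: rrpqrr$

Derivation:
LF mapping: 3 4 1 5 6 2 0
Walk LF starting at row 6, prepending L[row]:
  step 1: row=6, L[6]='$', prepend. Next row=LF[6]=0
  step 2: row=0, L[0]='r', prepend. Next row=LF[0]=3
  step 3: row=3, L[3]='r', prepend. Next row=LF[3]=5
  step 4: row=5, L[5]='q', prepend. Next row=LF[5]=2
  step 5: row=2, L[2]='p', prepend. Next row=LF[2]=1
  step 6: row=1, L[1]='r', prepend. Next row=LF[1]=4
  step 7: row=4, L[4]='r', prepend. Next row=LF[4]=6
Reversed output: rrpqrr$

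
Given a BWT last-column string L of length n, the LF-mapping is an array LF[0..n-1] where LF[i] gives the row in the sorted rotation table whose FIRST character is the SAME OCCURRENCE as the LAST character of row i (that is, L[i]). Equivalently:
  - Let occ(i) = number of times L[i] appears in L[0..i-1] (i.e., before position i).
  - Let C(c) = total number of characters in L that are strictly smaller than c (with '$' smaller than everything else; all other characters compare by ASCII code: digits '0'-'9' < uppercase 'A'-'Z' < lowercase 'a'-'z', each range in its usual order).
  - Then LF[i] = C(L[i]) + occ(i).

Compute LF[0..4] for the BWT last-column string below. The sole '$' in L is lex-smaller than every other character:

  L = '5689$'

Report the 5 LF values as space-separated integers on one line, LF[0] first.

Answer: 1 2 3 4 0

Derivation:
Char counts: '$':1, '5':1, '6':1, '8':1, '9':1
C (first-col start): C('$')=0, C('5')=1, C('6')=2, C('8')=3, C('9')=4
L[0]='5': occ=0, LF[0]=C('5')+0=1+0=1
L[1]='6': occ=0, LF[1]=C('6')+0=2+0=2
L[2]='8': occ=0, LF[2]=C('8')+0=3+0=3
L[3]='9': occ=0, LF[3]=C('9')+0=4+0=4
L[4]='$': occ=0, LF[4]=C('$')+0=0+0=0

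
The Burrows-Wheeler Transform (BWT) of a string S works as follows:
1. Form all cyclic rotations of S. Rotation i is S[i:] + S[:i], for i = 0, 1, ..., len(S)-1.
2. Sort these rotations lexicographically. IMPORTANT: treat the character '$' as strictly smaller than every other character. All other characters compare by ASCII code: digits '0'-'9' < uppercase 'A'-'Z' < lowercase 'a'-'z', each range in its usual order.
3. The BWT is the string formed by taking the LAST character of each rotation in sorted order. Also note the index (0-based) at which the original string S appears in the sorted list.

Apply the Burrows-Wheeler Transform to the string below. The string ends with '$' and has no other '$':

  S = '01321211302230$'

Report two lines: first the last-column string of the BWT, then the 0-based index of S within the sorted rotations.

All 15 rotations (rotation i = S[i:]+S[:i]):
  rot[0] = 01321211302230$
  rot[1] = 1321211302230$0
  rot[2] = 321211302230$01
  rot[3] = 21211302230$013
  rot[4] = 1211302230$0132
  rot[5] = 211302230$01321
  rot[6] = 11302230$013212
  rot[7] = 1302230$0132121
  rot[8] = 302230$01321211
  rot[9] = 02230$013212113
  rot[10] = 2230$0132121130
  rot[11] = 230$01321211302
  rot[12] = 30$013212113022
  rot[13] = 0$0132121130223
  rot[14] = $01321211302230
Sorted (with $ < everything):
  sorted[0] = $01321211302230  (last char: '0')
  sorted[1] = 0$0132121130223  (last char: '3')
  sorted[2] = 01321211302230$  (last char: '$')
  sorted[3] = 02230$013212113  (last char: '3')
  sorted[4] = 11302230$013212  (last char: '2')
  sorted[5] = 1211302230$0132  (last char: '2')
  sorted[6] = 1302230$0132121  (last char: '1')
  sorted[7] = 1321211302230$0  (last char: '0')
  sorted[8] = 211302230$01321  (last char: '1')
  sorted[9] = 21211302230$013  (last char: '3')
  sorted[10] = 2230$0132121130  (last char: '0')
  sorted[11] = 230$01321211302  (last char: '2')
  sorted[12] = 30$013212113022  (last char: '2')
  sorted[13] = 302230$01321211  (last char: '1')
  sorted[14] = 321211302230$01  (last char: '1')
Last column: 03$322101302211
Original string S is at sorted index 2

Answer: 03$322101302211
2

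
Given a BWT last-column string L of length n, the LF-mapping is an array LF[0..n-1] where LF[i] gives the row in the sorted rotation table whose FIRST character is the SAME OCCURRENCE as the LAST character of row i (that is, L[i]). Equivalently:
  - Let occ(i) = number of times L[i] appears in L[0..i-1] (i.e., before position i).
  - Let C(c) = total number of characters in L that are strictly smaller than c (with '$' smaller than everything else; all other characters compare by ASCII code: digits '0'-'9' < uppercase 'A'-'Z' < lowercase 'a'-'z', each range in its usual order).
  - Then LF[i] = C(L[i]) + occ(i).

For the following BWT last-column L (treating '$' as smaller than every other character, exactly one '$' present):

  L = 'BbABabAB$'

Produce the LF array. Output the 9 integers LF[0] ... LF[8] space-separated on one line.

Char counts: '$':1, 'A':2, 'B':3, 'a':1, 'b':2
C (first-col start): C('$')=0, C('A')=1, C('B')=3, C('a')=6, C('b')=7
L[0]='B': occ=0, LF[0]=C('B')+0=3+0=3
L[1]='b': occ=0, LF[1]=C('b')+0=7+0=7
L[2]='A': occ=0, LF[2]=C('A')+0=1+0=1
L[3]='B': occ=1, LF[3]=C('B')+1=3+1=4
L[4]='a': occ=0, LF[4]=C('a')+0=6+0=6
L[5]='b': occ=1, LF[5]=C('b')+1=7+1=8
L[6]='A': occ=1, LF[6]=C('A')+1=1+1=2
L[7]='B': occ=2, LF[7]=C('B')+2=3+2=5
L[8]='$': occ=0, LF[8]=C('$')+0=0+0=0

Answer: 3 7 1 4 6 8 2 5 0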